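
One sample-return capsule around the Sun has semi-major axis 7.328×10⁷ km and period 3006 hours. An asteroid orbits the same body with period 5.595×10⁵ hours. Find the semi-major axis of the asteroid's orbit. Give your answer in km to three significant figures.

a₂ ≈ 2.39×10⁹ km

Kepler's third law: a³ ∝ T², so a₂ = a₁ (T₂/T₁)^(2/3).
T₂/T₁ = 186.1, (T₂/T₁)^(2/3) = 32.60.
a₂ = 7.328×10⁷ × 32.60 = 2.389×10⁹ km.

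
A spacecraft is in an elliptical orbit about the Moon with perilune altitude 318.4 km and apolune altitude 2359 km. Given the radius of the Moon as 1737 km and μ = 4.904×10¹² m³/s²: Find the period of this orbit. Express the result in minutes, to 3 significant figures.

r_p = 1737 + 318.4 = 2055.4 km = 2.0554×10⁶ m.
r_a = 1737 + 2359 = 4096.0 km = 4.0960×10⁶ m.
Semi-major axis a = (r_p + r_a)/2 = (2055.4 + 4096.0)/2 = 3075.7 km = 3.076×10⁶ m.
By Kepler's third law T = 2π√(a³/μ) = 2π × 2.436×10³ = 1.530×10⁴ s.
= 255.1 minutes.

T ≈ 255 minutes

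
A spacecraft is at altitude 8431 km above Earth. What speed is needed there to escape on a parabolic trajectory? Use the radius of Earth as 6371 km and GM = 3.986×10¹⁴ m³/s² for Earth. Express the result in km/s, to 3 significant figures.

r = 6371 + 8431 = 14802 km = 1.4802×10⁷ m.
Escape speed v_esc = √(2μ/r) = √(2 × 3.986×10¹⁴ / 1.480×10⁷) = √(5.386×10⁷) = 7339 m/s.
= 7.339 km/s.

v_esc ≈ 7.34 km/s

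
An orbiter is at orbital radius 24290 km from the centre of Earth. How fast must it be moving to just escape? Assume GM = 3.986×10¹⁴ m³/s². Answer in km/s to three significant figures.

v_esc ≈ 5.73 km/s

r = 24290 km = 2.429×10⁷ m.
Escape speed v_esc = √(2μ/r) = √(2 × 3.986×10¹⁴ / 2.429×10⁷) = √(3.282×10⁷) = 5729 m/s.
= 5.729 km/s.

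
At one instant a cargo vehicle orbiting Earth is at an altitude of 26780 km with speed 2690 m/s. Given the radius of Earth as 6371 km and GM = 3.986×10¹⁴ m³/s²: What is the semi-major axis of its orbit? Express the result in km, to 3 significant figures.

a ≈ 23700 km

r = 6371 + 26780 = 33151 km = 3.315×10⁷ m.
Vis-viva rearranged: 1/a = 2/r − v²/μ = 6.033×10⁻⁸ − 1.815×10⁻⁸ = 4.218×10⁻⁸ m⁻¹.
a = 2.371×10⁷ m = 23710 km.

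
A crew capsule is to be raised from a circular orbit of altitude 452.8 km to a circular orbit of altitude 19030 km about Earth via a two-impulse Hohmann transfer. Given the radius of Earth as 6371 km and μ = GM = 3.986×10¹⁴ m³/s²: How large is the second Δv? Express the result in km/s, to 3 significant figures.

Δv ≈ 1.38 km/s

r₁ = 6371 + 452.8 = 6823.8 km = 6.8238×10⁶ m.
r₂ = 6371 + 19030 = 25401 km = 2.5401×10⁷ m.
Transfer ellipse a_t = (r₁ + r₂)/2 = 1.611×10⁷ m.
At r₁: circular v_c1 = √(μ/r₁) = 7643 m/s; transfer-perigee v_p = √[μ(2/r₁ − 1/a_t)] = 9596 m/s.
At r₂: circular v_c2 = √(μ/r₂) = 3961 m/s; transfer-apogee v_a = √[μ(2/r₂ − 1/a_t)] = 2578 m/s.
Δv₂ = v_c2 − v_a = 1383 m/s.
= 1.383 km/s.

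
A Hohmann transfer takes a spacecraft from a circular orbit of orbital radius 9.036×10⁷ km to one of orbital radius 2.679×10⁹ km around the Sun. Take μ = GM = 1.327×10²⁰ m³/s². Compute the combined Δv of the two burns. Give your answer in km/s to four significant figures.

r₁ = 9.036×10⁷ km = 9.036×10¹⁰ m.
r₂ = 2.679×10⁹ km = 2.679×10¹² m.
Transfer ellipse a_t = (r₁ + r₂)/2 = 1.385×10¹² m.
At r₁: circular v_c1 = √(μ/r₁) = 38320 m/s; transfer-perihelion v_p = √[μ(2/r₁ − 1/a_t)] = 53300 m/s.
Δv₁ = v_p − v_c1 = 14980 m/s.
At r₂: circular v_c2 = √(μ/r₂) = 7038 m/s; transfer-aphelion v_a = √[μ(2/r₂ − 1/a_t)] = 1798 m/s.
Δv₂ = v_c2 − v_a = 5240 m/s.
Total Δv = Δv₁ + Δv₂ = 20220 m/s = 20.22 km/s.

Δv_total ≈ 20.22 km/s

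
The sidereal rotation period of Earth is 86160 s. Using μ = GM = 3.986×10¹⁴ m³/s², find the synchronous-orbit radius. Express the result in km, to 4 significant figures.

A synchronous orbit has period T, so by Kepler's third law a = (μT²/4π²)^(1/3).
μT²/4π² = 3.986×10¹⁴ × (8.616×10⁴)² / 39.48 = 7.495×10²² m³.
a = 4.216×10⁷ m = 42163 km.

r_sync ≈ 42160 km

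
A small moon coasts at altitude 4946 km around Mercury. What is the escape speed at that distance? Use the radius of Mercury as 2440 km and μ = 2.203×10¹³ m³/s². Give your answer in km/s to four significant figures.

v_esc ≈ 2.442 km/s

r = 2440 + 4946 = 7386.0 km = 7.3860×10⁶ m.
Escape speed v_esc = √(2μ/r) = √(2 × 2.203×10¹³ / 7.386×10⁶) = √(5.965×10⁶) = 2442 m/s.
= 2.442 km/s.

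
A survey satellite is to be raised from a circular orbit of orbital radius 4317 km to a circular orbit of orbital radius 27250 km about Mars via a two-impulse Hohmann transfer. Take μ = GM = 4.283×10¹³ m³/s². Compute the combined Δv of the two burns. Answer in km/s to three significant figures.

Δv_total ≈ 1.59 km/s

r₁ = 4317 km = 4.317×10⁶ m.
r₂ = 27250 km = 2.725×10⁷ m.
Transfer ellipse a_t = (r₁ + r₂)/2 = 1.578×10⁷ m.
At r₁: circular v_c1 = √(μ/r₁) = 3150 m/s; transfer-periapsis v_p = √[μ(2/r₁ − 1/a_t)] = 4139 m/s.
Δv₁ = v_p − v_c1 = 988.9 m/s.
At r₂: circular v_c2 = √(μ/r₂) = 1254 m/s; transfer-apoapsis v_a = √[μ(2/r₂ − 1/a_t)] = 655.7 m/s.
Δv₂ = v_c2 − v_a = 598.0 m/s.
Total Δv = Δv₁ + Δv₂ = 1587 m/s = 1.587 km/s.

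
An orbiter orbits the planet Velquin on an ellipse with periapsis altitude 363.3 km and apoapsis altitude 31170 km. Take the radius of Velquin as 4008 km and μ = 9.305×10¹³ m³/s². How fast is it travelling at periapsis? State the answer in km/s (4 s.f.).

v ≈ 6.154 km/s

r_p = 4008 + 363.3 = 4371.3 km = 4.3713×10⁶ m.
r_a = 4008 + 31170 = 35178 km = 3.5178×10⁷ m.
Semi-major axis a = (r_p + r_a)/2 = 19775 km = 1.977×10⁷ m.
Vis-viva: v² = μ(2/r − 1/a) = 9.305×10¹³ × (4.575×10⁻⁷ − 5.057×10⁻⁸) = 3.787×10⁷ m²/s².
v = 6154 m/s = 6.154 km/s.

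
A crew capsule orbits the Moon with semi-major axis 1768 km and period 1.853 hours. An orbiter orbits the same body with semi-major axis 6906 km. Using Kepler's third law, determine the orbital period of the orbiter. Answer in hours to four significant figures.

Kepler's third law: T² ∝ a³, so T₂ = T₁ (a₂/a₁)^(3/2).
a₂/a₁ = 3.906, (a₂/a₁)^(3/2) = 7.720.
T₂ = 1.853 × 7.720 = 14.31 hours.

T₂ ≈ 14.31 hours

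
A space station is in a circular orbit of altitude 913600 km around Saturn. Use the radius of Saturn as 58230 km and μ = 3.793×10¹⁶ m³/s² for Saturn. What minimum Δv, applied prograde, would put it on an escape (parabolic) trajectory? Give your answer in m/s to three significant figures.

r = 58230 + 913600 = 971830 km = 9.7183×10⁸ m.
Circular speed v_c = √(μ/r) = 6247 m/s.
Escape speed v_esc = √(2μ/r) = √2 × v_c = 8835 m/s.
Δv = v_esc − v_c = 2588 m/s.

Δv ≈ 2590 m/s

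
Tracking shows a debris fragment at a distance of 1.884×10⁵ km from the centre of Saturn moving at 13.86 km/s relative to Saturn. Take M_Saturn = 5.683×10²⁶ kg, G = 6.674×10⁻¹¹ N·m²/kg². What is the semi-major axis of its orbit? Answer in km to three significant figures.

a ≈ 1.80×10⁵ km

μ = GM = 6.674×10⁻¹¹ × 5.683×10²⁶ = 3.793×10¹⁶ m³/s².
r = 1.884×10⁸ m.
Specific orbital energy ε = v²/2 − μ/r = (13860)²/2 − 3.793×10¹⁶/1.884×10⁸ = -1.053×10⁸ J/kg.
Since ε = −μ/(2a), a = −μ/(2ε) = 1.802×10⁸ m = 1.8015×10⁵ km.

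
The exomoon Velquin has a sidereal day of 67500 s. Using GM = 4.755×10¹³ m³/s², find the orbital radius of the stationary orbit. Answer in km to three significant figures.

A synchronous orbit has period T, so by Kepler's third law a = (μT²/4π²)^(1/3).
μT²/4π² = 4.755×10¹³ × (6.750×10⁴)² / 39.48 = 5.488×10²¹ m³.
a = 1.764×10⁷ m = 17639 km.

r_sync ≈ 17600 km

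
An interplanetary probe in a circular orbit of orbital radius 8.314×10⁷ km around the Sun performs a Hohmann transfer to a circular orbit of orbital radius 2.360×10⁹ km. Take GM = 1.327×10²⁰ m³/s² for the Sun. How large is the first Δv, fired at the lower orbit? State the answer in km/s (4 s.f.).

r₁ = 8.314×10⁷ km = 8.314×10¹⁰ m.
r₂ = 2.360×10⁹ km = 2.360×10¹² m.
Transfer ellipse a_t = (r₁ + r₂)/2 = 1.222×10¹² m.
At r₁: circular v_c1 = √(μ/r₁) = 39950 m/s; transfer-perihelion v_p = √[μ(2/r₁ − 1/a_t)] = 55530 m/s.
Δv₁ = v_p − v_c1 = 15580 m/s.
= 15.58 km/s.

Δv ≈ 15.58 km/s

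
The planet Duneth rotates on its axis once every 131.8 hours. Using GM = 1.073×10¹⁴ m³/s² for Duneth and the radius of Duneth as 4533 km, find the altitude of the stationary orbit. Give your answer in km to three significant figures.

T = 131.8 hours = 4.745×10⁵ s.
A synchronous orbit has period T, so by Kepler's third law a = (μT²/4π²)^(1/3).
μT²/4π² = 1.073×10¹⁴ × (4.745×10⁵)² / 39.48 = 6.119×10²³ m³.
a = 8.490×10⁷ m = 84897 km.
Altitude h = a − R = 84897 − 4533 = 80364 km.

h_sync ≈ 80400 km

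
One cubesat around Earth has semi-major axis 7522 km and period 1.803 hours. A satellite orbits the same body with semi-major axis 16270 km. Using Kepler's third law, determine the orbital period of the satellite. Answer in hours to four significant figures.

Kepler's third law: T² ∝ a³, so T₂ = T₁ (a₂/a₁)^(3/2).
a₂/a₁ = 2.163, (a₂/a₁)^(3/2) = 3.181.
T₂ = 1.803 × 3.181 = 5.736 hours.

T₂ ≈ 5.736 hours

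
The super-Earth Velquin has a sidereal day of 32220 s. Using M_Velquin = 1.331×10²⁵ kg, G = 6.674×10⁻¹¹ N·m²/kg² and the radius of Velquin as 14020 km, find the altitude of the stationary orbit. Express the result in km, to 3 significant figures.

μ = GM = 6.674×10⁻¹¹ × 1.331×10²⁵ = 8.883×10¹⁴ m³/s².
A synchronous orbit has period T, so by Kepler's third law a = (μT²/4π²)^(1/3).
μT²/4π² = 8.883×10¹⁴ × (3.222×10⁴)² / 39.48 = 2.336×10²² m³.
a = 2.859×10⁷ m = 28586 km.
Altitude h = a − R = 28586 − 14020 = 14566 km.

h_sync ≈ 14600 km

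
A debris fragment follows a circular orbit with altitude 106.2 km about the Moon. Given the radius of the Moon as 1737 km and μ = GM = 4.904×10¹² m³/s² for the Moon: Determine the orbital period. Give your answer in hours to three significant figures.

T ≈ 1.97 hours

r = 1737 + 106.2 = 1843.2 km = 1.8432×10⁶ m.
Kepler's third law: T = 2π√(r³/μ) = 2π√((1.843×10⁶)³ / 4.904×10¹²).
r³/μ = 1.277×10⁶ s², so T = 2π × 1.130×10³ = 7.100×10³ s.
Converting: 7.100×10³ s ÷ 3600 = 1.972 hours.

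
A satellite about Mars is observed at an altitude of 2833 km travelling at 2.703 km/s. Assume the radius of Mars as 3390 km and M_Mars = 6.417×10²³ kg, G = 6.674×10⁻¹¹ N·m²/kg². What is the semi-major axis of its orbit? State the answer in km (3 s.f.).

a ≈ 6630 km

μ = GM = 6.674×10⁻¹¹ × 6.417×10²³ = 4.283×10¹³ m³/s².
r = 3390 + 2833 = 6223.0 km = 6.223×10⁶ m.
Vis-viva rearranged: 1/a = 2/r − v²/μ = 3.214×10⁻⁷ − 1.706×10⁻⁷ = 1.508×10⁻⁷ m⁻¹.
a = 6.632×10⁶ m = 6631.7 km.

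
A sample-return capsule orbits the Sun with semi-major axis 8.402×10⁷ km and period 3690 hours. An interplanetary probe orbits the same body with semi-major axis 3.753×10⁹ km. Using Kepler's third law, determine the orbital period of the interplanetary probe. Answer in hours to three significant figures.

Kepler's third law: T² ∝ a³, so T₂ = T₁ (a₂/a₁)^(3/2).
a₂/a₁ = 44.67, (a₂/a₁)^(3/2) = 298.5.
T₂ = 3690 × 298.5 = 1.102×10⁶ hours.

T₂ ≈ 1.10×10⁶ hours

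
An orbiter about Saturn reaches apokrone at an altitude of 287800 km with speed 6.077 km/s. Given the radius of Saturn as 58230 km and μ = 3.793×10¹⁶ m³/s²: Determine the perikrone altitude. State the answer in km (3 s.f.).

perikrone altitude ≈ 11900 km

r_a = 58230 + 287800 = 3.4603×10⁵ km = 3.460×10⁸ m.
Specific energy ε = v²/2 − μ/r = -9.115×10⁷ J/kg, so a = −μ/(2ε) = 2.081×10⁸ m.
The apsides satisfy r_p + r_a = 2a, so the perikrone radius is 2a − r_a = 7.010×10⁷ m = 70098 km.
Perikrone altitude = 70098 − 58230 = 11868 km.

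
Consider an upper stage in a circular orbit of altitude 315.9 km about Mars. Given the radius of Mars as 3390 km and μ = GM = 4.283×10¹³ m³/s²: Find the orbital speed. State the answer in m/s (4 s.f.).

r = 3390 + 315.9 = 3705.9 km = 3.7059×10⁶ m.
For a circular orbit v = √(μ/r) = √(4.283×10¹³ / 3.706×10⁶) = √(1.156×10⁷) = 3400 m/s.

v ≈ 3400 m/s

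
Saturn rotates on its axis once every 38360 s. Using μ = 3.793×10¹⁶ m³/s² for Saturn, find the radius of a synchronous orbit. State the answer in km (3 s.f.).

r_sync ≈ 1.12×10⁵ km

A synchronous orbit has period T, so by Kepler's third law a = (μT²/4π²)^(1/3).
μT²/4π² = 3.793×10¹⁶ × (3.836×10⁴)² / 39.48 = 1.414×10²⁴ m³.
a = 1.122×10⁸ m = 1.1223×10⁵ km.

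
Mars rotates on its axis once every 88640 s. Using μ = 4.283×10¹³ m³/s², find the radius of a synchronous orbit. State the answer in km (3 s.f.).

A synchronous orbit has period T, so by Kepler's third law a = (μT²/4π²)^(1/3).
μT²/4π² = 4.283×10¹³ × (8.864×10⁴)² / 39.48 = 8.524×10²¹ m³.
a = 2.043×10⁷ m = 20428 km.

r_sync ≈ 20400 km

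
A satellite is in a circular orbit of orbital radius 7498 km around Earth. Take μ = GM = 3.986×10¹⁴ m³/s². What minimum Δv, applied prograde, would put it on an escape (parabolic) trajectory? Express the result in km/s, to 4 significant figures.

Δv ≈ 3.020 km/s

r = 7498 km = 7.498×10⁶ m.
Circular speed v_c = √(μ/r) = 7291 m/s.
Escape speed v_esc = √(2μ/r) = √2 × v_c = 10310 m/s.
Δv = v_esc − v_c = 3020 m/s = 3.020 km/s.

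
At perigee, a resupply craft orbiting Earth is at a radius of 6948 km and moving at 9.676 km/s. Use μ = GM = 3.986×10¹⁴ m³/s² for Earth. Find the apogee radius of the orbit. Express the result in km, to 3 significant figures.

r_p = 6.948×10⁶ m.
Specific energy ε = v²/2 − μ/r = -1.056×10⁷ J/kg, so a = −μ/(2ε) = 1.888×10⁷ m.
The apsides satisfy r_p + r_a = 2a, so the apogee radius is 2a − r_p = 3.081×10⁷ m = 30811 km.

apogee radius ≈ 30800 km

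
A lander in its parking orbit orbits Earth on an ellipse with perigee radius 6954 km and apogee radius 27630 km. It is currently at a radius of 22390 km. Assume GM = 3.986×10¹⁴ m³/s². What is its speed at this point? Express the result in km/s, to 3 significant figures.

v ≈ 3.54 km/s

Semi-major axis a = (r_p + r_a)/2 = 17292 km = 1.729×10⁷ m.
Vis-viva: v² = μ(2/r − 1/a) = 3.986×10¹⁴ × (8.933×10⁻⁸ − 5.783×10⁻⁸) = 1.255×10⁷ m²/s².
v = 3543 m/s = 3.543 km/s.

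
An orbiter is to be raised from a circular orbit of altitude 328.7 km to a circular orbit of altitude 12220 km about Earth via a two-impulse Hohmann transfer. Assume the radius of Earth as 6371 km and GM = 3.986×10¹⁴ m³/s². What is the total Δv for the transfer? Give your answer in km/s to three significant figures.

Δv_total ≈ 2.90 km/s

r₁ = 6371 + 328.7 = 6699.7 km = 6.6997×10⁶ m.
r₂ = 6371 + 12220 = 18591 km = 1.8591×10⁷ m.
Transfer ellipse a_t = (r₁ + r₂)/2 = 1.265×10⁷ m.
At r₁: circular v_c1 = √(μ/r₁) = 7713 m/s; transfer-perigee v_p = √[μ(2/r₁ − 1/a_t)] = 9352 m/s.
Δv₁ = v_p − v_c1 = 1639 m/s.
At r₂: circular v_c2 = √(μ/r₂) = 4630 m/s; transfer-apogee v_a = √[μ(2/r₂ − 1/a_t)] = 3370 m/s.
Δv₂ = v_c2 − v_a = 1260 m/s.
Total Δv = Δv₁ + Δv₂ = 2899 m/s = 2.899 km/s.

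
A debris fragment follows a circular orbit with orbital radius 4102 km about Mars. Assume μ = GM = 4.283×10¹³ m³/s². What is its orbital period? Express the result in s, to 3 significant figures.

T ≈ 7980 s

r = 4102 km = 4.102×10⁶ m.
Kepler's third law: T = 2π√(r³/μ) = 2π√((4.102×10⁶)³ / 4.283×10¹³).
r³/μ = 1.612×10⁶ s², so T = 2π × 1.269×10³ = 7.976×10³ s.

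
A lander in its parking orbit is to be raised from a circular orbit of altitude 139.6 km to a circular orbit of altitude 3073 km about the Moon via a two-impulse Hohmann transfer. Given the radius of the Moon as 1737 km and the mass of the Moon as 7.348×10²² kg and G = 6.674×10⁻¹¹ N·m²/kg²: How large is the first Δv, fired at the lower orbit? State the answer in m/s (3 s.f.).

Δv ≈ 322 m/s

μ = GM = 6.674×10⁻¹¹ × 7.348×10²² = 4.904×10¹² m³/s².
r₁ = 1737 + 139.6 = 1876.6 km = 1.8766×10⁶ m.
r₂ = 1737 + 3073 = 4810.0 km = 4.8100×10⁶ m.
Transfer ellipse a_t = (r₁ + r₂)/2 = 3.343×10⁶ m.
At r₁: circular v_c1 = √(μ/r₁) = 1617 m/s; transfer-perilune v_p = √[μ(2/r₁ − 1/a_t)] = 1939 m/s.
Δv₁ = v_p − v_c1 = 322.4 m/s.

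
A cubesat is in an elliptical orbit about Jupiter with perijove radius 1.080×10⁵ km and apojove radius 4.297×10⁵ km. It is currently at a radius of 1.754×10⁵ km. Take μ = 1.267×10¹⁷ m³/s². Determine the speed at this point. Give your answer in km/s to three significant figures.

Semi-major axis a = (r_p + r_a)/2 = 2.6885×10⁵ km = 2.688×10⁸ m.
Vis-viva: v² = μ(2/r − 1/a) = 1.267×10¹⁷ × (1.140×10⁻⁸ − 3.720×10⁻⁹) = 9.734×10⁸ m²/s².
v = 31200 m/s = 31.20 km/s.

v ≈ 31.2 km/s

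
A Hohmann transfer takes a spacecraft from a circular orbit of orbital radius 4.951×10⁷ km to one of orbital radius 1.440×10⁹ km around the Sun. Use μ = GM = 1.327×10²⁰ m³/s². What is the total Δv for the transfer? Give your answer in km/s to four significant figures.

Δv_total ≈ 27.34 km/s

r₁ = 4.951×10⁷ km = 4.951×10¹⁰ m.
r₂ = 1.440×10⁹ km = 1.440×10¹² m.
Transfer ellipse a_t = (r₁ + r₂)/2 = 7.448×10¹¹ m.
At r₁: circular v_c1 = √(μ/r₁) = 51770 m/s; transfer-perihelion v_p = √[μ(2/r₁ − 1/a_t)] = 71990 m/s.
Δv₁ = v_p − v_c1 = 20220 m/s.
At r₂: circular v_c2 = √(μ/r₂) = 9600 m/s; transfer-aphelion v_a = √[μ(2/r₂ − 1/a_t)] = 2475 m/s.
Δv₂ = v_c2 − v_a = 7125 m/s.
Total Δv = Δv₁ + Δv₂ = 27340 m/s = 27.34 km/s.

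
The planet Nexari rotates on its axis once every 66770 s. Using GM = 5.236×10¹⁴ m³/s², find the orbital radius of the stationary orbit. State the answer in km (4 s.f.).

A synchronous orbit has period T, so by Kepler's third law a = (μT²/4π²)^(1/3).
μT²/4π² = 5.236×10¹⁴ × (6.677×10⁴)² / 39.48 = 5.913×10²² m³.
a = 3.896×10⁷ m = 38958 km.

r_sync ≈ 38960 km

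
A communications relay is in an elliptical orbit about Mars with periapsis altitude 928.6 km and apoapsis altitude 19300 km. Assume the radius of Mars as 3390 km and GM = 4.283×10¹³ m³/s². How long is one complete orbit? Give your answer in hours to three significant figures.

T ≈ 13.2 hours

r_p = 3390 + 928.6 = 4318.6 km = 4.3186×10⁶ m.
r_a = 3390 + 19300 = 22690 km = 2.2690×10⁷ m.
Semi-major axis a = (r_p + r_a)/2 = (4318.6 + 22690)/2 = 13504 km = 1.350×10⁷ m.
By Kepler's third law T = 2π√(a³/μ) = 2π × 7.583×10³ = 4.764×10⁴ s.
= 13.23 hours.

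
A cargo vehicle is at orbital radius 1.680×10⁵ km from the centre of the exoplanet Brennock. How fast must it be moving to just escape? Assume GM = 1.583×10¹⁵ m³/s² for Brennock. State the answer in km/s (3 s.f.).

r = 1.680×10⁵ km = 1.680×10⁸ m.
Escape speed v_esc = √(2μ/r) = √(2 × 1.583×10¹⁵ / 1.680×10⁸) = √(1.885×10⁷) = 4341 m/s.
= 4.341 km/s.

v_esc ≈ 4.34 km/s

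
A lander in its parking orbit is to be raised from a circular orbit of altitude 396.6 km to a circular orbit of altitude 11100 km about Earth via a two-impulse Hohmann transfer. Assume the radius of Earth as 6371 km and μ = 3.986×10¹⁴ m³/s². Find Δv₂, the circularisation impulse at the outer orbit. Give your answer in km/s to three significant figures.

Δv ≈ 1.21 km/s

r₁ = 6371 + 396.6 = 6767.6 km = 6.7676×10⁶ m.
r₂ = 6371 + 11100 = 17471 km = 1.7471×10⁷ m.
Transfer ellipse a_t = (r₁ + r₂)/2 = 1.212×10⁷ m.
At r₁: circular v_c1 = √(μ/r₁) = 7675 m/s; transfer-perigee v_p = √[μ(2/r₁ − 1/a_t)] = 9214 m/s.
At r₂: circular v_c2 = √(μ/r₂) = 4776 m/s; transfer-apogee v_a = √[μ(2/r₂ − 1/a_t)] = 3569 m/s.
Δv₂ = v_c2 − v_a = 1207 m/s.
= 1.207 km/s.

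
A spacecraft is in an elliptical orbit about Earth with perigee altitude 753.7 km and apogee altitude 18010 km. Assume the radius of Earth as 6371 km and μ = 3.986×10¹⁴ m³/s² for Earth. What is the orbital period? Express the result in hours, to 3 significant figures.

T ≈ 5.47 hours

r_p = 6371 + 753.7 = 7124.7 km = 7.1247×10⁶ m.
r_a = 6371 + 18010 = 24381 km = 2.4381×10⁷ m.
Semi-major axis a = (r_p + r_a)/2 = (7124.7 + 24381)/2 = 15753 km = 1.575×10⁷ m.
By Kepler's third law T = 2π√(a³/μ) = 2π × 3.132×10³ = 1.968×10⁴ s.
= 5.466 hours.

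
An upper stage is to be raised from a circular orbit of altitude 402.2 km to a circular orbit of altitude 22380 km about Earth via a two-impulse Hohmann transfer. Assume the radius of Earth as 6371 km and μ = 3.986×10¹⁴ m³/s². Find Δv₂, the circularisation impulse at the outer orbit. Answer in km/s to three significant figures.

r₁ = 6371 + 402.2 = 6773.2 km = 6.7732×10⁶ m.
r₂ = 6371 + 22380 = 28751 km = 2.8751×10⁷ m.
Transfer ellipse a_t = (r₁ + r₂)/2 = 1.776×10⁷ m.
At r₁: circular v_c1 = √(μ/r₁) = 7671 m/s; transfer-perigee v_p = √[μ(2/r₁ − 1/a_t)] = 9760 m/s.
At r₂: circular v_c2 = √(μ/r₂) = 3723 m/s; transfer-apogee v_a = √[μ(2/r₂ − 1/a_t)] = 2299 m/s.
Δv₂ = v_c2 − v_a = 1424 m/s.
= 1.424 km/s.

Δv ≈ 1.42 km/s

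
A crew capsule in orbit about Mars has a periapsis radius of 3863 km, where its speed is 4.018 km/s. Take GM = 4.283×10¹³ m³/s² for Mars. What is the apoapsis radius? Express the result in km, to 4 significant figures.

r_p = 3.863×10⁶ m.
Specific energy ε = v²/2 − μ/r = -3.015×10⁶ J/kg, so a = −μ/(2ε) = 7.103×10⁶ m.
The apsides satisfy r_p + r_a = 2a, so the apoapsis radius is 2a − r_p = 1.034×10⁷ m = 10342 km.

apoapsis radius ≈ 10340 km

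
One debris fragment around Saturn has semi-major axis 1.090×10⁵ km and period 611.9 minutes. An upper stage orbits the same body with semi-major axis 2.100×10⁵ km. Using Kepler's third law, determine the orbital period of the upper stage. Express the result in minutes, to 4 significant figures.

Kepler's third law: T² ∝ a³, so T₂ = T₁ (a₂/a₁)^(3/2).
a₂/a₁ = 1.927, (a₂/a₁)^(3/2) = 2.674.
T₂ = 611.9 × 2.674 = 1636 minutes.

T₂ ≈ 1636 minutes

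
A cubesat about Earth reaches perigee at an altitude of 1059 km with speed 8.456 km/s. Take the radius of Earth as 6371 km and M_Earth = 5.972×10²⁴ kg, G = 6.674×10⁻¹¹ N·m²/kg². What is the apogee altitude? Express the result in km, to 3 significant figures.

apogee altitude ≈ 8480 km

μ = GM = 6.674×10⁻¹¹ × 5.972×10²⁴ = 3.986×10¹⁴ m³/s².
r_p = 6371 + 1059 = 7430.0 km = 7.430×10⁶ m.
Specific energy ε = v²/2 − μ/r = -1.789×10⁷ J/kg, so a = −μ/(2ε) = 1.114×10⁷ m.
The apsides satisfy r_p + r_a = 2a, so the apogee radius is 2a − r_p = 1.485×10⁷ m = 14847 km.
Apogee altitude = 14847 − 6371 = 8476.1 km.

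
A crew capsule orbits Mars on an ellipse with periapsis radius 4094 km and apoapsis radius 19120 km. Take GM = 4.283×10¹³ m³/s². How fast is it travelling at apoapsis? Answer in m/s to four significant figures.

Semi-major axis a = (r_p + r_a)/2 = 11607 km = 1.161×10⁷ m.
Vis-viva: v² = μ(2/r − 1/a) = 4.283×10¹³ × (1.046×10⁻⁷ − 8.615×10⁻⁸) = 7.901×10⁵ m²/s².
v = 888.9 m/s.

v ≈ 888.9 m/s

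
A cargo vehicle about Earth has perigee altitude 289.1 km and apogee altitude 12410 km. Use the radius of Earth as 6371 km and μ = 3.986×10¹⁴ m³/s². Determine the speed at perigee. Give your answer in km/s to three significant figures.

r_p = 6371 + 289.1 = 6660.1 km = 6.6601×10⁶ m.
r_a = 6371 + 12410 = 18781 km = 1.8781×10⁷ m.
Semi-major axis a = (r_p + r_a)/2 = 12721 km = 1.272×10⁷ m.
Vis-viva: v² = μ(2/r − 1/a) = 3.986×10¹⁴ × (3.003×10⁻⁷ − 7.861×10⁻⁸) = 8.836×10⁷ m²/s².
v = 9400 m/s = 9.400 km/s.

v ≈ 9.40 km/s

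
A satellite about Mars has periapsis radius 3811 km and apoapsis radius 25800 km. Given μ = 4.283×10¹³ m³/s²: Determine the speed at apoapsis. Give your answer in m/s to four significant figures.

Semi-major axis a = (r_p + r_a)/2 = 14806 km = 1.481×10⁷ m.
Vis-viva: v² = μ(2/r − 1/a) = 4.283×10¹³ × (7.752×10⁻⁸ − 6.754×10⁻⁸) = 4.273×10⁵ m²/s².
v = 653.7 m/s.

v ≈ 653.7 m/s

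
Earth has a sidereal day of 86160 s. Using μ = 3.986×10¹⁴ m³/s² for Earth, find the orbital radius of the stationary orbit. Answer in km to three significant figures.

A synchronous orbit has period T, so by Kepler's third law a = (μT²/4π²)^(1/3).
μT²/4π² = 3.986×10¹⁴ × (8.616×10⁴)² / 39.48 = 7.495×10²² m³.
a = 4.216×10⁷ m = 42163 km.

r_sync ≈ 42200 km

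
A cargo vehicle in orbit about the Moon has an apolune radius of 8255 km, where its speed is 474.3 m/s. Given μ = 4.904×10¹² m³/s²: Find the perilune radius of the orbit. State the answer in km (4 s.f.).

perilune radius ≈ 1928 km

r_a = 8.255×10⁶ m.
Specific energy ε = v²/2 − μ/r = -4.816×10⁵ J/kg, so a = −μ/(2ε) = 5.092×10⁶ m.
The apsides satisfy r_p + r_a = 2a, so the perilune radius is 2a − r_a = 1.928×10⁶ m = 1928.1 km.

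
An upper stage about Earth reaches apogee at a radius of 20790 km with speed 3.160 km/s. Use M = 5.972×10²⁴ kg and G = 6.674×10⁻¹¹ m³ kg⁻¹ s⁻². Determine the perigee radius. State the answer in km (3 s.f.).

perigee radius ≈ 7320 km

μ = GM = 6.674×10⁻¹¹ × 5.972×10²⁴ = 3.986×10¹⁴ m³/s².
r_a = 2.079×10⁷ m.
Specific energy ε = v²/2 − μ/r = -1.418×10⁷ J/kg, so a = −μ/(2ε) = 1.406×10⁷ m.
The apsides satisfy r_p + r_a = 2a, so the perigee radius is 2a − r_a = 7.321×10⁶ m = 7321.0 km.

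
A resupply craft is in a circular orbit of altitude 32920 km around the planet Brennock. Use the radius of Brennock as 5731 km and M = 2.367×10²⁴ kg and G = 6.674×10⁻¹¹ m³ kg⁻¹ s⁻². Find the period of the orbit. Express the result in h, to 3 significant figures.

μ = GM = 6.674×10⁻¹¹ × 2.367×10²⁴ = 1.580×10¹⁴ m³/s².
r = 5731 + 32920 = 38651 km = 3.8651×10⁷ m.
Kepler's third law: T = 2π√(r³/μ) = 2π√((3.865×10⁷)³ / 1.580×10¹⁴).
r³/μ = 3.655×10⁸ s², so T = 2π × 1.912×10⁴ = 1.201×10⁵ s.
Converting: 1.201×10⁵ s ÷ 3600 = 33.37 h.

T ≈ 33.4 h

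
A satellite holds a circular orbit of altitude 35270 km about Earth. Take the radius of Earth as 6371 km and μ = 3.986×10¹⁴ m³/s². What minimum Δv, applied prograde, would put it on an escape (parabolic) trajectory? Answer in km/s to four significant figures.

r = 6371 + 35270 = 41641 km = 4.1641×10⁷ m.
Circular speed v_c = √(μ/r) = 3094 m/s.
Escape speed v_esc = √(2μ/r) = √2 × v_c = 4375 m/s.
Δv = v_esc − v_c = 1282 m/s = 1.282 km/s.

Δv ≈ 1.282 km/s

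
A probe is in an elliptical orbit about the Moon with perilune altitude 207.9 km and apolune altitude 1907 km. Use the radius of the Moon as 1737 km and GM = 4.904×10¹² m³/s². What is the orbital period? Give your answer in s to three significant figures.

T ≈ 13300 s

r_p = 1737 + 207.9 = 1944.9 km = 1.9449×10⁶ m.
r_a = 1737 + 1907 = 3644.0 km = 3.6440×10⁶ m.
Semi-major axis a = (r_p + r_a)/2 = (1944.9 + 3644.0)/2 = 2794.4 km = 2.794×10⁶ m.
By Kepler's third law T = 2π√(a³/μ) = 2π × 2.109×10³ = 1.325×10⁴ s.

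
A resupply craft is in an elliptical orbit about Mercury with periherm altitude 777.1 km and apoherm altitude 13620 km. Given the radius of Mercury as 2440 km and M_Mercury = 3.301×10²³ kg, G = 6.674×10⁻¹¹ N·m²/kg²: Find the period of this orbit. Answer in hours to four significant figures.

μ = GM = 6.674×10⁻¹¹ × 3.301×10²³ = 2.203×10¹³ m³/s².
r_p = 2440 + 777.1 = 3217.1 km = 3.2171×10⁶ m.
r_a = 2440 + 13620 = 16060 km = 1.6060×10⁷ m.
Semi-major axis a = (r_p + r_a)/2 = (3217.1 + 16060)/2 = 9638.5 km = 9.639×10⁶ m.
By Kepler's third law T = 2π√(a³/μ) = 2π × 6.375×10³ = 4.006×10⁴ s.
= 11.13 hours.

T ≈ 11.13 hours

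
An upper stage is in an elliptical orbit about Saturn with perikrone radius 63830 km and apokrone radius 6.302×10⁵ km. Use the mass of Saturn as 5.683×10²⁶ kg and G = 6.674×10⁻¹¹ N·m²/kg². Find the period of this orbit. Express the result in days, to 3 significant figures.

μ = GM = 6.674×10⁻¹¹ × 5.683×10²⁶ = 3.793×10¹⁶ m³/s².
Semi-major axis a = (r_p + r_a)/2 = (63830 + 6.3020×10⁵)/2 = 3.4702×10⁵ km = 3.470×10⁸ m.
By Kepler's third law T = 2π√(a³/μ) = 2π × 3.319×10⁴ = 2.086×10⁵ s.
= 2.414 days.

T ≈ 2.41 days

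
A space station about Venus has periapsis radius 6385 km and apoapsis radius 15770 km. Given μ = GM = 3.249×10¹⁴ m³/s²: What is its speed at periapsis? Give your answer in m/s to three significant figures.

Semi-major axis a = (r_p + r_a)/2 = 11078 km = 1.108×10⁷ m.
Vis-viva: v² = μ(2/r − 1/a) = 3.249×10¹⁴ × (3.132×10⁻⁷ − 9.027×10⁻⁸) = 7.244×10⁷ m²/s².
v = 8511 m/s.

v ≈ 8510 m/s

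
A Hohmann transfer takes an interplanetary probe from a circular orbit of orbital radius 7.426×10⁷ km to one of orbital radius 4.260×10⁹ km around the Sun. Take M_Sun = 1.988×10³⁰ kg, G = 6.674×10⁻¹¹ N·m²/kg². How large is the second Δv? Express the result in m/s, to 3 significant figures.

μ = GM = 6.674×10⁻¹¹ × 1.988×10³⁰ = 1.327×10²⁰ m³/s².
r₁ = 7.426×10⁷ km = 7.426×10¹⁰ m.
r₂ = 4.260×10⁹ km = 4.260×10¹² m.
Transfer ellipse a_t = (r₁ + r₂)/2 = 2.167×10¹² m.
At r₁: circular v_c1 = √(μ/r₁) = 42270 m/s; transfer-perihelion v_p = √[μ(2/r₁ − 1/a_t)] = 59260 m/s.
At r₂: circular v_c2 = √(μ/r₂) = 5581 m/s; transfer-aphelion v_a = √[μ(2/r₂ − 1/a_t)] = 1033 m/s.
Δv₂ = v_c2 − v_a = 4548 m/s.

Δv ≈ 4550 m/s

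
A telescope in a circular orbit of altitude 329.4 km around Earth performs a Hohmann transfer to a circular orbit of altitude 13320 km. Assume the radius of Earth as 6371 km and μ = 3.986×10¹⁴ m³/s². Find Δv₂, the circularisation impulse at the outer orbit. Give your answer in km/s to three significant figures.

r₁ = 6371 + 329.4 = 6700.4 km = 6.7004×10⁶ m.
r₂ = 6371 + 13320 = 19691 km = 1.9691×10⁷ m.
Transfer ellipse a_t = (r₁ + r₂)/2 = 1.320×10⁷ m.
At r₁: circular v_c1 = √(μ/r₁) = 7713 m/s; transfer-perigee v_p = √[μ(2/r₁ − 1/a_t)] = 9422 m/s.
At r₂: circular v_c2 = √(μ/r₂) = 4499 m/s; transfer-apogee v_a = √[μ(2/r₂ − 1/a_t)] = 3206 m/s.
Δv₂ = v_c2 − v_a = 1293 m/s.
= 1.293 km/s.

Δv ≈ 1.29 km/s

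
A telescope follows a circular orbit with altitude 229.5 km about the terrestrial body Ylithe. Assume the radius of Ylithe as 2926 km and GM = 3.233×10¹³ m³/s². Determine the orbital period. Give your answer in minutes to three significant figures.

r = 2926 + 229.5 = 3155.5 km = 3.1555×10⁶ m.
Kepler's third law: T = 2π√(r³/μ) = 2π√((3.156×10⁶)³ / 3.233×10¹³).
r³/μ = 9.718×10⁵ s², so T = 2π × 9.858×10² = 6.194×10³ s.
Converting: 6.194×10³ s ÷ 60.00 = 103.2 minutes.

T ≈ 103 minutes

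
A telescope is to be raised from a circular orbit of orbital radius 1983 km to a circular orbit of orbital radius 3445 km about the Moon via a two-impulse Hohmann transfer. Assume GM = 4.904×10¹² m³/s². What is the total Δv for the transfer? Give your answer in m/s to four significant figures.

Δv_total ≈ 372.4 m/s

r₁ = 1983 km = 1.983×10⁶ m.
r₂ = 3445 km = 3.445×10⁶ m.
Transfer ellipse a_t = (r₁ + r₂)/2 = 2.714×10⁶ m.
At r₁: circular v_c1 = √(μ/r₁) = 1573 m/s; transfer-perilune v_p = √[μ(2/r₁ − 1/a_t)] = 1772 m/s.
Δv₁ = v_p − v_c1 = 199.2 m/s.
At r₂: circular v_c2 = √(μ/r₂) = 1193 m/s; transfer-apolune v_a = √[μ(2/r₂ − 1/a_t)] = 1020 m/s.
Δv₂ = v_c2 − v_a = 173.3 m/s.
Total Δv = Δv₁ + Δv₂ = 372.4 m/s.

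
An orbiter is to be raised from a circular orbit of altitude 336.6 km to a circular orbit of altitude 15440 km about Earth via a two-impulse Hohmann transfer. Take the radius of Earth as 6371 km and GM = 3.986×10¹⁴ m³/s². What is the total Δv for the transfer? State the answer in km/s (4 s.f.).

Δv_total ≈ 3.168 km/s

r₁ = 6371 + 336.6 = 6707.6 km = 6.7076×10⁶ m.
r₂ = 6371 + 15440 = 21811 km = 2.1811×10⁷ m.
Transfer ellipse a_t = (r₁ + r₂)/2 = 1.426×10⁷ m.
At r₁: circular v_c1 = √(μ/r₁) = 7709 m/s; transfer-perigee v_p = √[μ(2/r₁ − 1/a_t)] = 9534 m/s.
Δv₁ = v_p − v_c1 = 1825 m/s.
At r₂: circular v_c2 = √(μ/r₂) = 4275 m/s; transfer-apogee v_a = √[μ(2/r₂ − 1/a_t)] = 2932 m/s.
Δv₂ = v_c2 − v_a = 1343 m/s.
Total Δv = Δv₁ + Δv₂ = 3168 m/s = 3.168 km/s.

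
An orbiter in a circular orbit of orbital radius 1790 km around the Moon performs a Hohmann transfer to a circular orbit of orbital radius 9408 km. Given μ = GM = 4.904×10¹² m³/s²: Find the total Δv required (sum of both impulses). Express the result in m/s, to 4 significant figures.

Δv_total ≈ 804.1 m/s

r₁ = 1790 km = 1.790×10⁶ m.
r₂ = 9408 km = 9.408×10⁶ m.
Transfer ellipse a_t = (r₁ + r₂)/2 = 5.599×10⁶ m.
At r₁: circular v_c1 = √(μ/r₁) = 1655 m/s; transfer-perilune v_p = √[μ(2/r₁ − 1/a_t)] = 2146 m/s.
Δv₁ = v_p − v_c1 = 490.4 m/s.
At r₂: circular v_c2 = √(μ/r₂) = 722.0 m/s; transfer-apolune v_a = √[μ(2/r₂ − 1/a_t)] = 408.2 m/s.
Δv₂ = v_c2 − v_a = 313.8 m/s.
Total Δv = Δv₁ + Δv₂ = 804.1 m/s.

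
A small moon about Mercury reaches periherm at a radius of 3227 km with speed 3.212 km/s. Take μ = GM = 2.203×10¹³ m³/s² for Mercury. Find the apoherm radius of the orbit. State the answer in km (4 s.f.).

r_p = 3.227×10⁶ m.
Specific energy ε = v²/2 − μ/r = -1.668×10⁶ J/kg, so a = −μ/(2ε) = 6.603×10⁶ m.
The apsides satisfy r_p + r_a = 2a, so the apoherm radius is 2a − r_p = 9.978×10⁶ m = 9978.0 km.

apoherm radius ≈ 9978 km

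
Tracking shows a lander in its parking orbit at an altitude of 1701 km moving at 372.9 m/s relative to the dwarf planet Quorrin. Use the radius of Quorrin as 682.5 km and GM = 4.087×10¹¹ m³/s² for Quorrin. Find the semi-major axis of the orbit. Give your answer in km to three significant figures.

a ≈ 2000 km

r = 682.5 + 1701 = 2383.5 km = 2.384×10⁶ m.
Specific orbital energy ε = v²/2 − μ/r = (372.9)²/2 − 4.087×10¹¹/2.384×10⁶ = -1.019×10⁵ J/kg.
Since ε = −μ/(2a), a = −μ/(2ε) = 2.005×10⁶ m = 2004.5 km.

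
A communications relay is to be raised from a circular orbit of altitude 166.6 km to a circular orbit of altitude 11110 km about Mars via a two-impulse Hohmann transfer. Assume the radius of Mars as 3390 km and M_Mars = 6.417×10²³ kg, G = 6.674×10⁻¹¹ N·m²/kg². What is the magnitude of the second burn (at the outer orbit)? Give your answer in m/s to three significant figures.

μ = GM = 6.674×10⁻¹¹ × 6.417×10²³ = 4.283×10¹³ m³/s².
r₁ = 3390 + 166.6 = 3556.6 km = 3.5566×10⁶ m.
r₂ = 3390 + 11110 = 14500 km = 1.4500×10⁷ m.
Transfer ellipse a_t = (r₁ + r₂)/2 = 9.028×10⁶ m.
At r₁: circular v_c1 = √(μ/r₁) = 3470 m/s; transfer-periapsis v_p = √[μ(2/r₁ − 1/a_t)] = 4398 m/s.
At r₂: circular v_c2 = √(μ/r₂) = 1719 m/s; transfer-apoapsis v_a = √[μ(2/r₂ − 1/a_t)] = 1079 m/s.
Δv₂ = v_c2 − v_a = 639.9 m/s.

Δv ≈ 640 m/s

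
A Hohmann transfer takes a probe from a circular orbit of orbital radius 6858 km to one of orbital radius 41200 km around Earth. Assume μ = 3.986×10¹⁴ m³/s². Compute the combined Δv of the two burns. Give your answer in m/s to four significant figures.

Δv_total ≈ 3808 m/s

r₁ = 6858 km = 6.858×10⁶ m.
r₂ = 41200 km = 4.120×10⁷ m.
Transfer ellipse a_t = (r₁ + r₂)/2 = 2.403×10⁷ m.
At r₁: circular v_c1 = √(μ/r₁) = 7624 m/s; transfer-perigee v_p = √[μ(2/r₁ − 1/a_t)] = 9983 m/s.
Δv₁ = v_p − v_c1 = 2359 m/s.
At r₂: circular v_c2 = √(μ/r₂) = 3110 m/s; transfer-apogee v_a = √[μ(2/r₂ − 1/a_t)] = 1662 m/s.
Δv₂ = v_c2 − v_a = 1449 m/s.
Total Δv = Δv₁ + Δv₂ = 3808 m/s.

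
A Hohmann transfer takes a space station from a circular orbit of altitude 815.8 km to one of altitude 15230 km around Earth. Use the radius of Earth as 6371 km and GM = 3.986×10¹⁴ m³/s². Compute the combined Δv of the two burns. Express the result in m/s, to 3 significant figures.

Δv_total ≈ 2940 m/s

r₁ = 6371 + 815.8 = 7186.8 km = 7.1868×10⁶ m.
r₂ = 6371 + 15230 = 21601 km = 2.1601×10⁷ m.
Transfer ellipse a_t = (r₁ + r₂)/2 = 1.439×10⁷ m.
At r₁: circular v_c1 = √(μ/r₁) = 7447 m/s; transfer-perigee v_p = √[μ(2/r₁ − 1/a_t)] = 9123 m/s.
Δv₁ = v_p − v_c1 = 1676 m/s.
At r₂: circular v_c2 = √(μ/r₂) = 4296 m/s; transfer-apogee v_a = √[μ(2/r₂ − 1/a_t)] = 3035 m/s.
Δv₂ = v_c2 − v_a = 1260 m/s.
Total Δv = Δv₁ + Δv₂ = 2936 m/s.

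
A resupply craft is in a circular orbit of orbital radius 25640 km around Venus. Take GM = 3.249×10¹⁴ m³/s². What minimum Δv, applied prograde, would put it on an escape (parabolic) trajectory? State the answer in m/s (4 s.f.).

Δv ≈ 1474 m/s

r = 25640 km = 2.564×10⁷ m.
Circular speed v_c = √(μ/r) = 3560 m/s.
Escape speed v_esc = √(2μ/r) = √2 × v_c = 5034 m/s.
Δv = v_esc − v_c = 1474 m/s.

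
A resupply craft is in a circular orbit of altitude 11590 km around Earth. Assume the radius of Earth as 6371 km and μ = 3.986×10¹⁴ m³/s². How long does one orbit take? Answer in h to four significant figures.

T ≈ 6.654 h

r = 6371 + 11590 = 17961 km = 1.7961×10⁷ m.
Kepler's third law: T = 2π√(r³/μ) = 2π√((1.796×10⁷)³ / 3.986×10¹⁴).
r³/μ = 1.454×10⁷ s², so T = 2π × 3.813×10³ = 2.396×10⁴ s.
Converting: 2.396×10⁴ s ÷ 3600 = 6.654 h.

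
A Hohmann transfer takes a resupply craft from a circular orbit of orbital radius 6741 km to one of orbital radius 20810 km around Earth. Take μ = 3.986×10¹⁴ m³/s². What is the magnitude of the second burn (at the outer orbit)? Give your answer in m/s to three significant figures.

Δv ≈ 1320 m/s

r₁ = 6741 km = 6.741×10⁶ m.
r₂ = 20810 km = 2.081×10⁷ m.
Transfer ellipse a_t = (r₁ + r₂)/2 = 1.378×10⁷ m.
At r₁: circular v_c1 = √(μ/r₁) = 7690 m/s; transfer-perigee v_p = √[μ(2/r₁ − 1/a_t)] = 9451 m/s.
At r₂: circular v_c2 = √(μ/r₂) = 4377 m/s; transfer-apogee v_a = √[μ(2/r₂ − 1/a_t)] = 3062 m/s.
Δv₂ = v_c2 − v_a = 1315 m/s.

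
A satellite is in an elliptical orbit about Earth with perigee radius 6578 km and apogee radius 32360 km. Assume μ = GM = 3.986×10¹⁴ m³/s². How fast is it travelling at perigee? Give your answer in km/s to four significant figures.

Semi-major axis a = (r_p + r_a)/2 = 19469 km = 1.947×10⁷ m.
Vis-viva: v² = μ(2/r − 1/a) = 3.986×10¹⁴ × (3.040×10⁻⁷ − 5.136×10⁻⁸) = 1.007×10⁸ m²/s².
v = 10040 m/s = 10.04 km/s.

v ≈ 10.04 km/s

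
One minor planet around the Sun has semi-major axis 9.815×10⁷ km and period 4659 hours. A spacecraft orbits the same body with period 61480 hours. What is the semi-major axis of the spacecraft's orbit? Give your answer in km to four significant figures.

a₂ ≈ 5.481×10⁸ km

Kepler's third law: a³ ∝ T², so a₂ = a₁ (T₂/T₁)^(2/3).
T₂/T₁ = 13.20, (T₂/T₁)^(2/3) = 5.584.
a₂ = 9.815×10⁷ × 5.584 = 5.481×10⁸ km.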